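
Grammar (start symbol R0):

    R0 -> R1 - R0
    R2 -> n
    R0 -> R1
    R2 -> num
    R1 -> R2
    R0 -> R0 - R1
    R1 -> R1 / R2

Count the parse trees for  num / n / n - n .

Parse trees for num / n / n - n:
  [R0 [R1 [R1 [R1 [R2 num]] / [R2 n]] / [R2 n]] - [R0 [R1 [R2 n]]]]
  [R0 [R0 [R1 [R1 [R1 [R2 num]] / [R2 n]] / [R2 n]]] - [R1 [R2 n]]]

2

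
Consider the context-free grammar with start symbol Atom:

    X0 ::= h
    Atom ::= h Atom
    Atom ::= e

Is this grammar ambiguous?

Unambiguous

(X0 is unreachable from Atom, so its rules don't affect L(Atom).) Each reachable nonterminal has at most one production per leading terminal, and all productions are right-linear; the derivation is determined token-by-token.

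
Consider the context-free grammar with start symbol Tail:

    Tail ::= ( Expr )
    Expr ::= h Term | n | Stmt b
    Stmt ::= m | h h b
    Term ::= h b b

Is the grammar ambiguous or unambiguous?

Witness: ( h h b b )

Derivation 1: Tail ⇒ ( Expr ) ⇒ ( h Term ) ⇒ ( h h b b )
Derivation 2: Tail ⇒ ( Expr ) ⇒ ( Stmt b ) ⇒ ( h h b b )

Two distinct leftmost derivations for the same string.

Ambiguous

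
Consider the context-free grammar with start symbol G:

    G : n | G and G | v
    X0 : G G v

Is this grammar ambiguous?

Witness: n and n and n

Derivation 1: G ⇒ G and G ⇒ n and G ⇒ n and G and G ⇒ n and n and G ⇒ n and n and n
Derivation 2: G ⇒ G and G ⇒ G and G and G ⇒ n and G and G ⇒ n and n and G ⇒ n and n and n

Two distinct leftmost derivations for the same string.

Ambiguous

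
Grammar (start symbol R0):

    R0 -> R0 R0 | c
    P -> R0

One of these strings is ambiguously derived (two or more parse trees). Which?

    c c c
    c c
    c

c c c

c c c: 2 trees
c c: 1 tree
c: 1 tree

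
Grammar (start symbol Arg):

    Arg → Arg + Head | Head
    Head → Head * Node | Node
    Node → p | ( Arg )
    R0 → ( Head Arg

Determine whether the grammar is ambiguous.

Only Arg, Head, Node are reachable from Arg; ignoring the rest: This is a standard precedence ladder (Arg over Head over Node), with each level left-recursive on its own operator ('+' at Arg, '*' at Head). That structure is LR(1), hence unambiguous.

Unambiguous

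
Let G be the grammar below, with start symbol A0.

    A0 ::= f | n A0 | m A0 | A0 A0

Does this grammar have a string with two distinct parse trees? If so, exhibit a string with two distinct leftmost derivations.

Ambiguous

Witness: f f f

Derivation 1: A0 ⇒ A0 A0 ⇒ f A0 ⇒ f A0 A0 ⇒ f f A0 ⇒ f f f
Derivation 2: A0 ⇒ A0 A0 ⇒ A0 A0 A0 ⇒ f A0 A0 ⇒ f f A0 ⇒ f f f

Two distinct leftmost derivations for the same string.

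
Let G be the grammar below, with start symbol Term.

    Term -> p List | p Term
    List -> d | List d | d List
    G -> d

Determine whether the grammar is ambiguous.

Witness: p d d

Derivation 1: Term ⇒ p List ⇒ p List d ⇒ p d d
Derivation 2: Term ⇒ p List ⇒ p d List ⇒ p d d

Two distinct leftmost derivations for the same string.

Ambiguous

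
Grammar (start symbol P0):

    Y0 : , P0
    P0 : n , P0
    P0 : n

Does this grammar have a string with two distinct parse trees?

Unambiguous

(Y0 is unreachable from P0, so its rules don't affect L(P0).) The reachable grammar is A → atom sep A | atom. Each atom is followed by either the separator (recurse) or end-of-string (stop) — no choice point.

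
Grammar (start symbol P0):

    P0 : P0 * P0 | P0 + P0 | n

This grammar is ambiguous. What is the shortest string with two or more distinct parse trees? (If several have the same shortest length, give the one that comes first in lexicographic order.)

n * n * n

length 1: no string has ≥2 trees
length 3: no string has ≥2 trees
length 5: n * n * n has 2 parse trees

Two derivations of n * n * n:
  P0 ⇒ P0 * P0 ⇒ P0 * P0 * P0 ⇒ n * P0 * P0 ⇒ n * n * P0 ⇒ n * n * n
  P0 ⇒ P0 * P0 ⇒ n * P0 ⇒ n * P0 * P0 ⇒ n * n * P0 ⇒ n * n * n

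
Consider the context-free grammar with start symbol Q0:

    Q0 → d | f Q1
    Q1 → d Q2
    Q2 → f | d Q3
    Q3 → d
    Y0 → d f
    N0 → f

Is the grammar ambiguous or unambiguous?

Unambiguous

Only Q0, Q1, Q2, Q3 are reachable from Q0; ignoring the rest: Restricted to the reachable nonterminals, every rule has the form A → t or A → t B, and no two rules for the same A share a first terminal. The grammar encodes a DFA — one run per string.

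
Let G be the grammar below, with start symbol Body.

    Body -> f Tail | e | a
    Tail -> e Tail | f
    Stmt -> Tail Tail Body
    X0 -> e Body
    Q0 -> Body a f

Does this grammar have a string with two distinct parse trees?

Unambiguous

(Stmt, X0, Q0 are unreachable from Body, so their rules don't affect L(Body).) Restricted to the reachable nonterminals, every rule has the form A → t or A → t B, and no two rules for the same A share a first terminal. The grammar encodes a DFA — one run per string.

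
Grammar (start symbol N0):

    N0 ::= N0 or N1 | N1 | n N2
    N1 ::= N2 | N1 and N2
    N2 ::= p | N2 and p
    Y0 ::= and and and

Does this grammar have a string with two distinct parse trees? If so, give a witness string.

Ambiguous

Witness: p and p

Derivation 1: N0 ⇒ N1 ⇒ N2 ⇒ N2 and p ⇒ p and p
Derivation 2: N0 ⇒ N1 ⇒ N1 and N2 ⇒ N2 and N2 ⇒ p and N2 ⇒ p and p

Two distinct leftmost derivations for the same string.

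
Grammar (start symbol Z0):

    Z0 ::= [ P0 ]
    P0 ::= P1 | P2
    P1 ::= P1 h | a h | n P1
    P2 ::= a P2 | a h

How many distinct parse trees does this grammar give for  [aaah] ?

1

Parse trees for [aaah]:
  [Z0 [ [P0 [P2 a [P2 a [P2 a h]]]] ]]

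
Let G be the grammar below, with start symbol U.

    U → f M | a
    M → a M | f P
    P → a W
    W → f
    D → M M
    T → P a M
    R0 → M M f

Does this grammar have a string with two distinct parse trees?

Only U, M, P, W are reachable from U; ignoring the rest: Each reachable nonterminal has at most one production per leading terminal, and all productions are right-linear; the derivation is determined token-by-token.

Unambiguous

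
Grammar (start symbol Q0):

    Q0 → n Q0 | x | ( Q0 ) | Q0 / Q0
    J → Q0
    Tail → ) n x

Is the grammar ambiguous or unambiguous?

Ambiguous

Witness: n x / x

Derivation 1: Q0 ⇒ n Q0 ⇒ n Q0 / Q0 ⇒ n x / Q0 ⇒ n x / x
Derivation 2: Q0 ⇒ Q0 / Q0 ⇒ n Q0 / Q0 ⇒ n x / Q0 ⇒ n x / x

Two distinct leftmost derivations for the same string.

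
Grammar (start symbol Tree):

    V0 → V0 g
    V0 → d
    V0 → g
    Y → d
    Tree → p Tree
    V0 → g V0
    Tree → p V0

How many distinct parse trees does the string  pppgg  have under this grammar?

2

Parse trees for pppgg:
  [Tree p [Tree p [Tree p [V0 [V0 g] g]]]]
  [Tree p [Tree p [Tree p [V0 g [V0 g]]]]]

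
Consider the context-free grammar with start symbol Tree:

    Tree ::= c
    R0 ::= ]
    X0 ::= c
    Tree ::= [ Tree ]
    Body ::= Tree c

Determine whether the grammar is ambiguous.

Unambiguous

(Body, R0, X0 are unreachable from Tree, so their rules don't affect L(Tree).) L(Tree) is { openⁿ atom closeⁿ : n ≥ 0 }. The bracket depth fixes n, and the derivation is forced at every step.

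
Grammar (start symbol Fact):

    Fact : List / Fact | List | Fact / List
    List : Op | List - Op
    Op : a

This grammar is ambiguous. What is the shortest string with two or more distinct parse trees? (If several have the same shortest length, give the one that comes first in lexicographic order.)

a / a

length 1: no string has ≥2 trees
length 3: a / a has 2 parse trees

Two derivations of a / a:
  Fact ⇒ List / Fact ⇒ Op / Fact ⇒ a / Fact ⇒ a / List ⇒ a / Op ⇒ a / a
  Fact ⇒ Fact / List ⇒ List / List ⇒ Op / List ⇒ a / List ⇒ a / Op ⇒ a / a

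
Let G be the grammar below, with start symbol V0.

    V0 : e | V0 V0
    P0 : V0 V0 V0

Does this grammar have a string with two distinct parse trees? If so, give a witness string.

Ambiguous

Witness: e e e

Derivation 1: V0 ⇒ V0 V0 ⇒ e V0 ⇒ e V0 V0 ⇒ e e V0 ⇒ e e e
Derivation 2: V0 ⇒ V0 V0 ⇒ V0 V0 V0 ⇒ e V0 V0 ⇒ e e V0 ⇒ e e e

Two distinct leftmost derivations for the same string.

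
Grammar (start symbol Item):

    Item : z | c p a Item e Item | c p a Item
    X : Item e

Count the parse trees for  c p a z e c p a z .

Parse trees for c p a z e c p a z:
  [Item c p a [Item z] e [Item c p a [Item z]]]

1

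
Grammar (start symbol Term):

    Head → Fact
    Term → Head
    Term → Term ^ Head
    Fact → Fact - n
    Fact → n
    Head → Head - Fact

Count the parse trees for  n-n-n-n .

Parse trees for n-n-n-n:
  [Term [Head [Fact [Fact [Fact [Fact n] - n] - n] - n]]]
  [Term [Head [Head [Fact n]] - [Fact [Fact [Fact n] - n] - n]]]
  [Term [Head [Head [Fact [Fact n] - n]] - [Fact [Fact n] - n]]]
  [Term [Head [Head [Head [Fact n]] - [Fact n]] - [Fact [Fact n] - n]]]
  [Term [Head [Head [Fact [Fact [Fact n] - n] - n]] - [Fact n]]]
  [Term [Head [Head [Head [Fact n]] - [Fact [Fact n] - n]] - [Fact n]]]
  [Term [Head [Head [Head [Fact [Fact n] - n]] - [Fact n]] - [Fact n]]]
  [Term [Head [Head [Head [Head [Fact n]] - [Fact n]] - [Fact n]] - [Fact n]]]

8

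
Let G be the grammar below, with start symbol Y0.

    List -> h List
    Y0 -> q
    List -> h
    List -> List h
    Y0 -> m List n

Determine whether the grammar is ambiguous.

Ambiguous

Witness: m h h n

Derivation 1: Y0 ⇒ m List n ⇒ m h List n ⇒ m h h n
Derivation 2: Y0 ⇒ m List n ⇒ m List h n ⇒ m h h n

Two distinct leftmost derivations for the same string.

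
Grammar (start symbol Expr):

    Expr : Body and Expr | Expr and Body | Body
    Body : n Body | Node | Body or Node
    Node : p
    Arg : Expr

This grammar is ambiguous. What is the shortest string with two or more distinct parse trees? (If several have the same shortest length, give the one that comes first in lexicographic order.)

length 1: no string has ≥2 trees
length 2: no string has ≥2 trees
length 3: p and p has 2 parse trees

Two derivations of p and p:
  Expr ⇒ Body and Expr ⇒ Node and Expr ⇒ p and Expr ⇒ p and Body ⇒ p and Node ⇒ p and p
  Expr ⇒ Expr and Body ⇒ Body and Body ⇒ Node and Body ⇒ p and Body ⇒ p and Node ⇒ p and p

p and p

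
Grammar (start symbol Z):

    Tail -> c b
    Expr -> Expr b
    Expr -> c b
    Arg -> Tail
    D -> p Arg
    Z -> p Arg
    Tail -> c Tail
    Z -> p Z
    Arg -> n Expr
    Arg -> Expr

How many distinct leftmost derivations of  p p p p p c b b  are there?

Parse trees for p p p p p c b b:
  [Z p [Z p [Z p [Z p [Z p [Arg [Expr [Expr c b] b]]]]]]]

1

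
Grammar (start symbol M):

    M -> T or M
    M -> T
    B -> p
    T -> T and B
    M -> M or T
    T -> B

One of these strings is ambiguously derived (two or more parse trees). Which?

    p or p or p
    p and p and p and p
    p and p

p or p or p

p or p or p: 4 trees
p and p and p and p: 1 tree
p and p: 1 tree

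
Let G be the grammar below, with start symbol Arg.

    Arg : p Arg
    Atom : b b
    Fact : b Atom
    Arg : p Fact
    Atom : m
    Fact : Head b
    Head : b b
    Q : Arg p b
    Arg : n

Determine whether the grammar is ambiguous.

Ambiguous

Witness: p b b b

Derivation 1: Arg ⇒ p Fact ⇒ p b Atom ⇒ p b b b
Derivation 2: Arg ⇒ p Fact ⇒ p Head b ⇒ p b b b

Two distinct leftmost derivations for the same string.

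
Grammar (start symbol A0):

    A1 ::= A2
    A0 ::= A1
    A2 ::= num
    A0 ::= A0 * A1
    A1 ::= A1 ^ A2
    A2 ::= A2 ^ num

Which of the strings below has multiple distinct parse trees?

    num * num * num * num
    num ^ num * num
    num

num * num * num * num: 1 tree
num ^ num * num: 2 trees
num: 1 tree

num ^ num * num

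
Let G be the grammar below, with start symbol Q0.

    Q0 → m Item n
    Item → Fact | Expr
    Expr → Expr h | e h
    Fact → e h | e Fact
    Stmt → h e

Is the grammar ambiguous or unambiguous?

Witness: m e h n

Derivation 1: Q0 ⇒ m Item n ⇒ m Fact n ⇒ m e h n
Derivation 2: Q0 ⇒ m Item n ⇒ m Expr n ⇒ m e h n

Two distinct leftmost derivations for the same string.

Ambiguous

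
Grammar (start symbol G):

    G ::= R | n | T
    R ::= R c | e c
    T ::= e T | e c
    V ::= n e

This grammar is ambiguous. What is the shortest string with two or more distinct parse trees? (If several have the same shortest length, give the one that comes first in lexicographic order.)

e c

length 1: no string has ≥2 trees
length 2: e c has 2 parse trees

Two derivations of e c:
  G ⇒ R ⇒ e c
  G ⇒ T ⇒ e c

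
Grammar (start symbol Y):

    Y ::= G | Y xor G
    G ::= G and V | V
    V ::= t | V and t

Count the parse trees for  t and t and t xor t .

Parse trees for t and t and t xor t:
  [Y [Y [G [G [V t]] and [V [V t] and t]]] xor [G [V t]]]
  [Y [Y [G [G [G [V t]] and [V t]] and [V t]]] xor [G [V t]]]
  [Y [Y [G [G [V [V t] and t]] and [V t]]] xor [G [V t]]]
  [Y [Y [G [V [V [V t] and t] and t]]] xor [G [V t]]]

4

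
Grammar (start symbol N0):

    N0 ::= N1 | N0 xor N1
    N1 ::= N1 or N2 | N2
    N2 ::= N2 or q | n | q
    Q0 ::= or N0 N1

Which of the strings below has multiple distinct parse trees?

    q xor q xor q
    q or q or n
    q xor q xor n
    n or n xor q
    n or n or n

q or q or n

q xor q xor q: 1 tree
q or q or n: 2 trees
q xor q xor n: 1 tree
n or n xor q: 1 tree
n or n or n: 1 tree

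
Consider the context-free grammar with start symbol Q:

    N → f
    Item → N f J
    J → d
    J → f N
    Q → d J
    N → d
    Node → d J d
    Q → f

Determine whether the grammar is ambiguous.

(Node, Item are unreachable from Q, so their rules don't affect L(Q).) Each reachable nonterminal has at most one production per leading terminal, and all productions are right-linear; the derivation is determined token-by-token.

Unambiguous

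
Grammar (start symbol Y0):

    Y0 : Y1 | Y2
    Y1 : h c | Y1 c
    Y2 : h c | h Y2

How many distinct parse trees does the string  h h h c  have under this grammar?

1

Parse trees for h h h c:
  [Y0 [Y2 h [Y2 h [Y2 h c]]]]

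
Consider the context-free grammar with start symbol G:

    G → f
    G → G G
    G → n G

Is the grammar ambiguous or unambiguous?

Witness: f f f

Derivation 1: G ⇒ G G ⇒ f G ⇒ f G G ⇒ f f G ⇒ f f f
Derivation 2: G ⇒ G G ⇒ G G G ⇒ f G G ⇒ f f G ⇒ f f f

Two distinct leftmost derivations for the same string.

Ambiguous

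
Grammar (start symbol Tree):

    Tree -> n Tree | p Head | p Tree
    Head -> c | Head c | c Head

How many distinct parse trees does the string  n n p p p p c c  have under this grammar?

Parse trees for n n p p p p c c:
  [Tree n [Tree n [Tree p [Tree p [Tree p [Tree p [Head [Head c] c]]]]]]]
  [Tree n [Tree n [Tree p [Tree p [Tree p [Tree p [Head c [Head c]]]]]]]]

2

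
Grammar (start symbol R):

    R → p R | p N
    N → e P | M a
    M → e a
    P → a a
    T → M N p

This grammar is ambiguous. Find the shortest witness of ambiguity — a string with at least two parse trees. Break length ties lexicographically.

p e a a

length 4: p e a a has 2 parse trees

Two derivations of p e a a:
  R ⇒ p N ⇒ p e P ⇒ p e a a
  R ⇒ p N ⇒ p M a ⇒ p e a a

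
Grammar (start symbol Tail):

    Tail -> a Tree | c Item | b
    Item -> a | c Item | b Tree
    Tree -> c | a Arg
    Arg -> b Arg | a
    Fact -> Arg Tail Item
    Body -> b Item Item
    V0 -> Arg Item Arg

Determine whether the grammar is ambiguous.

Only Tail, Item, Tree, Arg are reachable from Tail; ignoring the rest: Restricted to the reachable nonterminals, every rule has the form A → t or A → t B, and no two rules for the same A share a first terminal. The grammar encodes a DFA — one run per string.

Unambiguous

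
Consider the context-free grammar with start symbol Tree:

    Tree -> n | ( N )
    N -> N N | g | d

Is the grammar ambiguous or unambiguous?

Ambiguous

Witness: ( d d d )

Derivation 1: Tree ⇒ ( N ) ⇒ ( N N ) ⇒ ( N N N ) ⇒ ( d N N ) ⇒ ( d d N ) ⇒ ( d d d )
Derivation 2: Tree ⇒ ( N ) ⇒ ( N N ) ⇒ ( d N ) ⇒ ( d N N ) ⇒ ( d d N ) ⇒ ( d d d )

Two distinct leftmost derivations for the same string.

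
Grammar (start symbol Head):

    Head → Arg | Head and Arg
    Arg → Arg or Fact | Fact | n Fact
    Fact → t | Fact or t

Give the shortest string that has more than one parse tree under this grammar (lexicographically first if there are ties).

length 1: no string has ≥2 trees
length 2: no string has ≥2 trees
length 3: t or t has 2 parse trees

Two derivations of t or t:
  Head ⇒ Arg ⇒ Arg or Fact ⇒ Fact or Fact ⇒ t or Fact ⇒ t or t
  Head ⇒ Arg ⇒ Fact ⇒ Fact or t ⇒ t or t

t or t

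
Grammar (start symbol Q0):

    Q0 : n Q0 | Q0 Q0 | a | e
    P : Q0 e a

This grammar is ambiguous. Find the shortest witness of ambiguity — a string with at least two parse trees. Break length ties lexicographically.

a a a

length 1: no string has ≥2 trees
length 2: no string has ≥2 trees
length 3: a a a has 2 parse trees

Two derivations of a a a:
  Q0 ⇒ Q0 Q0 ⇒ Q0 Q0 Q0 ⇒ a Q0 Q0 ⇒ a a Q0 ⇒ a a a
  Q0 ⇒ Q0 Q0 ⇒ a Q0 ⇒ a Q0 Q0 ⇒ a a Q0 ⇒ a a a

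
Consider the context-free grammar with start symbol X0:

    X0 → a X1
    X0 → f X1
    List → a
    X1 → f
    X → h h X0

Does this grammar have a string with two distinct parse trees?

(X, List are unreachable from X0, so their rules don't affect L(X0).) Each reachable nonterminal has at most one production per leading terminal, and all productions are right-linear; the derivation is determined token-by-token.

Unambiguous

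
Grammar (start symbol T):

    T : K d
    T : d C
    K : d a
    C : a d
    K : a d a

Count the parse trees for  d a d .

Parse trees for d a d:
  [T [K d a] d]
  [T d [C a d]]

2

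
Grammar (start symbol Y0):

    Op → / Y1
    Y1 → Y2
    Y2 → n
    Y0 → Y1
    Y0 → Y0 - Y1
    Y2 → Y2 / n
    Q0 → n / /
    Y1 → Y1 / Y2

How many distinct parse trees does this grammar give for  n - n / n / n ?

4

Parse trees for n - n / n / n:
  [Y0 [Y0 [Y1 [Y2 n]]] - [Y1 [Y2 [Y2 [Y2 n] / n] / n]]]
  [Y0 [Y0 [Y1 [Y2 n]]] - [Y1 [Y1 [Y2 n]] / [Y2 [Y2 n] / n]]]
  [Y0 [Y0 [Y1 [Y2 n]]] - [Y1 [Y1 [Y2 [Y2 n] / n]] / [Y2 n]]]
  [Y0 [Y0 [Y1 [Y2 n]]] - [Y1 [Y1 [Y1 [Y2 n]] / [Y2 n]] / [Y2 n]]]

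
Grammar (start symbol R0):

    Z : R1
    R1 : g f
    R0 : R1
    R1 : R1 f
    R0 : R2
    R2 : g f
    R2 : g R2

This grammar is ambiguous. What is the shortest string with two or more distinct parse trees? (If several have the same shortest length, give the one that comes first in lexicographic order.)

g f

length 2: g f has 2 parse trees

Two derivations of g f:
  R0 ⇒ R1 ⇒ g f
  R0 ⇒ R2 ⇒ g f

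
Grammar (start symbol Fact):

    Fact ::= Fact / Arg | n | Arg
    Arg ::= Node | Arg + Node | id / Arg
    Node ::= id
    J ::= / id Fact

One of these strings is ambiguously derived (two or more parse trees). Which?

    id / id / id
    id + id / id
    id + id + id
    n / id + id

id / id / id: 4 trees
id + id / id: 1 tree
id + id + id: 1 tree
n / id + id: 1 tree

id / id / id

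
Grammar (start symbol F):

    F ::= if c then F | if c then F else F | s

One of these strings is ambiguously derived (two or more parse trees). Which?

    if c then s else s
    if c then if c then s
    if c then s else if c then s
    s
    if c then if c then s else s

if c then s else s: 1 tree
if c then if c then s: 1 tree
if c then s else if c then s: 1 tree
s: 1 tree
if c then if c then s else s: 2 trees

if c then if c then s else s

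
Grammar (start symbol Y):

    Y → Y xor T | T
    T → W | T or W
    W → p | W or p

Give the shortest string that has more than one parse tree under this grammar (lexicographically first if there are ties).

length 1: no string has ≥2 trees
length 3: p or p has 2 parse trees

Two derivations of p or p:
  Y ⇒ T ⇒ W ⇒ W or p ⇒ p or p
  Y ⇒ T ⇒ T or W ⇒ W or W ⇒ p or W ⇒ p or p

p or p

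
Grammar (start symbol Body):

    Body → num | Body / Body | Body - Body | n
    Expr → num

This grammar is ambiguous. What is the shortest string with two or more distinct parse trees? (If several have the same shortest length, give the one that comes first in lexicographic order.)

n - n - n

length 1: no string has ≥2 trees
length 3: no string has ≥2 trees
length 5: n - n - n has 2 parse trees

Two derivations of n - n - n:
  Body ⇒ Body - Body ⇒ Body - Body - Body ⇒ n - Body - Body ⇒ n - n - Body ⇒ n - n - n
  Body ⇒ Body - Body ⇒ n - Body ⇒ n - Body - Body ⇒ n - n - Body ⇒ n - n - n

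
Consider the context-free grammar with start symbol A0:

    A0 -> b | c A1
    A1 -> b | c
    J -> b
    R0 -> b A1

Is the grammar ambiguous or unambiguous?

(J, R0 are unreachable from A0, so their rules don't affect L(A0).) Restricted to the reachable nonterminals, every rule has the form A → t or A → t B, and no two rules for the same A share a first terminal. The grammar encodes a DFA — one run per string.

Unambiguous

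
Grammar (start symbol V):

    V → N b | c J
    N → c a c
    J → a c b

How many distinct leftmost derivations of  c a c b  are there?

2

Parse trees for c a c b:
  [V [N c a c] b]
  [V c [J a c b]]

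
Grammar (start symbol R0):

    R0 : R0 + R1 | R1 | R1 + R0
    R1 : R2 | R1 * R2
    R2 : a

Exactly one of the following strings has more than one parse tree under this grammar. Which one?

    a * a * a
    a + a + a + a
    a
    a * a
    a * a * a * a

a * a * a: 1 tree
a + a + a + a: 8 trees
a: 1 tree
a * a: 1 tree
a * a * a * a: 1 tree

a + a + a + a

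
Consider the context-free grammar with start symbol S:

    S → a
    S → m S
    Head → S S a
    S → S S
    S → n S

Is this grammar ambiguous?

Witness: a a a

Derivation 1: S ⇒ S S ⇒ a S ⇒ a S S ⇒ a a S ⇒ a a a
Derivation 2: S ⇒ S S ⇒ S S S ⇒ a S S ⇒ a a S ⇒ a a a

Two distinct leftmost derivations for the same string.

Ambiguous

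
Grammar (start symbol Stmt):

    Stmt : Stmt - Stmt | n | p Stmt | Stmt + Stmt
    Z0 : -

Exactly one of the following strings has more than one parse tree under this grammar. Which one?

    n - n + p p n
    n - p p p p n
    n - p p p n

n - n + p p n

n - n + p p n: 2 trees
n - p p p p n: 1 tree
n - p p p n: 1 tree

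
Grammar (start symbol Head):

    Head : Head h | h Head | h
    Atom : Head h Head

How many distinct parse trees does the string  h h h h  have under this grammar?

Parse trees for h h h h:
  [Head [Head [Head [Head h] h] h] h]
  [Head [Head [Head h [Head h]] h] h]
  [Head [Head h [Head [Head h] h]] h]
  [Head [Head h [Head h [Head h]]] h]
  [Head h [Head [Head [Head h] h] h]]
  [Head h [Head [Head h [Head h]] h]]
  [Head h [Head h [Head [Head h] h]]]
  [Head h [Head h [Head h [Head h]]]]

8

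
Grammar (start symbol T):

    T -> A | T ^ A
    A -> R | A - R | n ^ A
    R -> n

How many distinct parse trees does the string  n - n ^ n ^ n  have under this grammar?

2

Parse trees for n - n ^ n ^ n:
  [T [T [A [A [R n]] - [R n]]] ^ [A n ^ [A [R n]]]]
  [T [T [T [A [A [R n]] - [R n]]] ^ [A [R n]]] ^ [A [R n]]]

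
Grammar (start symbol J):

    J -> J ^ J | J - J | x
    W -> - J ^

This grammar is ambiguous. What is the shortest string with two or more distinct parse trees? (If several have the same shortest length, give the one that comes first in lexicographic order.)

x - x - x

length 1: no string has ≥2 trees
length 3: no string has ≥2 trees
length 5: x - x - x has 2 parse trees

Two derivations of x - x - x:
  J ⇒ J - J ⇒ J - J - J ⇒ x - J - J ⇒ x - x - J ⇒ x - x - x
  J ⇒ J - J ⇒ x - J ⇒ x - J - J ⇒ x - x - J ⇒ x - x - x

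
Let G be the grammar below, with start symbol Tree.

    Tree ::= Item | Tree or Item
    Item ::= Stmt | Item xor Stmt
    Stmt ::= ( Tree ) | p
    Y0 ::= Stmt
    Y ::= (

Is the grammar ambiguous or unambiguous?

(Y0, Y are unreachable from Tree, so their rules don't affect L(Tree).) Tree → Tree or Item | Item  ;  Item → Item xor Stmt | Stmt  — a left-associative chain with Stmt at the bottom. Each string factors uniquely by precedence.

Unambiguous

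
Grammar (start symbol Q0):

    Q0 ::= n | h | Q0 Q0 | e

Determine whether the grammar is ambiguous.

Ambiguous

Witness: e e e

Derivation 1: Q0 ⇒ Q0 Q0 ⇒ Q0 Q0 Q0 ⇒ e Q0 Q0 ⇒ e e Q0 ⇒ e e e
Derivation 2: Q0 ⇒ Q0 Q0 ⇒ e Q0 ⇒ e Q0 Q0 ⇒ e e Q0 ⇒ e e e

Two distinct leftmost derivations for the same string.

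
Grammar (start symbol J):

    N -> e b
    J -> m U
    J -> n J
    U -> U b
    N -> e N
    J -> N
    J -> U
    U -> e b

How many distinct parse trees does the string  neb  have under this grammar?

Parse trees for neb:
  [J n [J [N e b]]]
  [J n [J [U e b]]]

2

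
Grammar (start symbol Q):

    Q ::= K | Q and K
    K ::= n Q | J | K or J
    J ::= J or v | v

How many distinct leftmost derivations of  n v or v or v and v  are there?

12

Parse trees for n v or v or v and v (showing first 6 of 12):
  [Q [K n [Q [Q [K [J [J [J v] or v] or v]]] and [K [J v]]]]]
  [Q [K n [Q [Q [K [K [J v]] or [J [J v] or v]]] and [K [J v]]]]]
  [Q [K n [Q [Q [K [K [J [J v] or v]] or [J v]]] and [K [J v]]]]]
  [Q [K n [Q [Q [K [K [K [J v]] or [J v]] or [J v]]] and [K [J v]]]]]
  [Q [Q [K n [Q [K [J [J [J v] or v] or v]]]]] and [K [J v]]]
  [Q [Q [K n [Q [K [K [J v]] or [J [J v] or v]]]]] and [K [J v]]]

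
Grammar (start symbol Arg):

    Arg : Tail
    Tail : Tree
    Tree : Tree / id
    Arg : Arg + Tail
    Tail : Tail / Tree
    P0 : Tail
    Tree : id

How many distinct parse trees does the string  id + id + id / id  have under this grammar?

Parse trees for id + id + id / id:
  [Arg [Arg [Arg [Tail [Tree id]]] + [Tail [Tree id]]] + [Tail [Tree [Tree id] / id]]]
  [Arg [Arg [Arg [Tail [Tree id]]] + [Tail [Tree id]]] + [Tail [Tail [Tree id]] / [Tree id]]]

2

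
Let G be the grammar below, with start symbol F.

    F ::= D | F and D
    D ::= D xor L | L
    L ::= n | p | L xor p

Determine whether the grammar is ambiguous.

Ambiguous

Witness: n xor p

Derivation 1: F ⇒ D ⇒ D xor L ⇒ L xor L ⇒ n xor L ⇒ n xor p
Derivation 2: F ⇒ D ⇒ L ⇒ L xor p ⇒ n xor p

Two distinct leftmost derivations for the same string.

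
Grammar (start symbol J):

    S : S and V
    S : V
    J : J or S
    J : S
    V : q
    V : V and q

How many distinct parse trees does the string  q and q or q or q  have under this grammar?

2

Parse trees for q and q or q or q:
  [J [J [J [S [S [V q]] and [V q]]] or [S [V q]]] or [S [V q]]]
  [J [J [J [S [V [V q] and q]]] or [S [V q]]] or [S [V q]]]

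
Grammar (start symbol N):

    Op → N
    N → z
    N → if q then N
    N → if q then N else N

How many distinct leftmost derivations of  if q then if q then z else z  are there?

Parse trees for if q then if q then z else z:
  [N if q then [N if q then [N z] else [N z]]]
  [N if q then [N if q then [N z]] else [N z]]

2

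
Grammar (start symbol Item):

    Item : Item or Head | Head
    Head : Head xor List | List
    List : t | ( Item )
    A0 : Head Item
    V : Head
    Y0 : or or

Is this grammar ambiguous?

Unambiguous

Only Item, Head, List are reachable from Item; ignoring the rest: Item → Item or Head | Head  ;  Head → Head xor List | List  — a left-associative chain with List at the bottom. Each string factors uniquely by precedence.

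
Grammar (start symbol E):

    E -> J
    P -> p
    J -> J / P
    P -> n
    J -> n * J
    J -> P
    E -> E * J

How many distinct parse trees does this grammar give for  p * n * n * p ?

4

Parse trees for p * n * n * p:
  [E [E [J [P p]]] * [J n * [J n * [J [P p]]]]]
  [E [E [E [J [P p]]] * [J [P n]]] * [J n * [J [P p]]]]
  [E [E [E [J [P p]]] * [J n * [J [P n]]]] * [J [P p]]]
  [E [E [E [E [J [P p]]] * [J [P n]]] * [J [P n]]] * [J [P p]]]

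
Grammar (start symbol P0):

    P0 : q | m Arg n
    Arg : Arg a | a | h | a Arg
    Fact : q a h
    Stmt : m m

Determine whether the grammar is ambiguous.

Witness: m a a n

Derivation 1: P0 ⇒ m Arg n ⇒ m Arg a n ⇒ m a a n
Derivation 2: P0 ⇒ m Arg n ⇒ m a Arg n ⇒ m a a n

Two distinct leftmost derivations for the same string.

Ambiguous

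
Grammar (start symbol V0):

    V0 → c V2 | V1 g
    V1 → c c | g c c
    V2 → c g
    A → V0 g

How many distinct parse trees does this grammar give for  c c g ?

2

Parse trees for c c g:
  [V0 c [V2 c g]]
  [V0 [V1 c c] g]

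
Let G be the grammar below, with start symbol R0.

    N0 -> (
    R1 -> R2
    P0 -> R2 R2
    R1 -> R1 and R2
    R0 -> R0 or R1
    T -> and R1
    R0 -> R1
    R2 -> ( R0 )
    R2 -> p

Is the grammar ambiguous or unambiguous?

(N0, T, P0 are unreachable from R0, so their rules don't affect L(R0).) R0 → R0 or R1 | R1  ;  R1 → R1 and R2 | R2  — a left-associative chain with R2 at the bottom. Each string factors uniquely by precedence.

Unambiguous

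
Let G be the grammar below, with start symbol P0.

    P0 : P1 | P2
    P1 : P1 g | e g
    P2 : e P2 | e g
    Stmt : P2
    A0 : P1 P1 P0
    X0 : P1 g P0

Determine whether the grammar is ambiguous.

Witness: e g

Derivation 1: P0 ⇒ P1 ⇒ e g
Derivation 2: P0 ⇒ P2 ⇒ e g

Two distinct leftmost derivations for the same string.

Ambiguous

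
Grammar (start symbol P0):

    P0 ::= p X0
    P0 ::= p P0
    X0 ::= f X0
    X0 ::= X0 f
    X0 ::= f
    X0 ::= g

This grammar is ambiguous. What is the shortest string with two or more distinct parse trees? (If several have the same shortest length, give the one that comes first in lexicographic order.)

p f f

length 2: no string has ≥2 trees
length 3: p f f has 2 parse trees

Two derivations of p f f:
  P0 ⇒ p X0 ⇒ p f X0 ⇒ p f f
  P0 ⇒ p X0 ⇒ p X0 f ⇒ p f f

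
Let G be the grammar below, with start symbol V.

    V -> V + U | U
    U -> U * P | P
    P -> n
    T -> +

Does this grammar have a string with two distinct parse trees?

Unambiguous

Only V, U, P are reachable from V; ignoring the rest: The grammar is stratified — V handles '+' (left-recursive), U handles '*', P atoms. Each operator has a fixed associativity and precedence level, so every string has one parse.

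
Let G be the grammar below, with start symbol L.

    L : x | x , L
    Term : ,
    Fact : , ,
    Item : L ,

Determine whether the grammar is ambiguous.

Only L is reachable from L; ignoring the rest: Right-recursive list with a separator: after each atom, whether the separator follows determines the rule. One parse per string.

Unambiguous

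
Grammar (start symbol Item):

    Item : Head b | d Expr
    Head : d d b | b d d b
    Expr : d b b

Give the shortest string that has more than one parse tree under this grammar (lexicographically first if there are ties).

length 4: d d b b has 2 parse trees

Two derivations of d d b b:
  Item ⇒ Head b ⇒ d d b b
  Item ⇒ d Expr ⇒ d d b b

d d b b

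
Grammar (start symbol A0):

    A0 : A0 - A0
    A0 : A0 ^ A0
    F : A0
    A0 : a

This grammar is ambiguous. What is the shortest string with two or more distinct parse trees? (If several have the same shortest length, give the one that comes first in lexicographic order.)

a - a - a

length 1: no string has ≥2 trees
length 3: no string has ≥2 trees
length 5: a - a - a has 2 parse trees

Two derivations of a - a - a:
  A0 ⇒ A0 - A0 ⇒ A0 - A0 - A0 ⇒ a - A0 - A0 ⇒ a - a - A0 ⇒ a - a - a
  A0 ⇒ A0 - A0 ⇒ a - A0 ⇒ a - A0 - A0 ⇒ a - a - A0 ⇒ a - a - a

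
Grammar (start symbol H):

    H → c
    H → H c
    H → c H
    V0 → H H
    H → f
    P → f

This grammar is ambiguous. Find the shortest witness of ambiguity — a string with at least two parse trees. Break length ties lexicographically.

length 1: no string has ≥2 trees
length 2: c c has 2 parse trees

Two derivations of c c:
  H ⇒ H c ⇒ c c
  H ⇒ c H ⇒ c c

c c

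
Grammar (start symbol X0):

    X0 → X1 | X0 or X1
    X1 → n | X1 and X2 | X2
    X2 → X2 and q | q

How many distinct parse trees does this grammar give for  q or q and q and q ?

Parse trees for q or q and q and q:
  [X0 [X0 [X1 [X2 q]]] or [X1 [X1 [X2 q]] and [X2 [X2 q] and q]]]
  [X0 [X0 [X1 [X2 q]]] or [X1 [X1 [X1 [X2 q]] and [X2 q]] and [X2 q]]]
  [X0 [X0 [X1 [X2 q]]] or [X1 [X1 [X2 [X2 q] and q]] and [X2 q]]]
  [X0 [X0 [X1 [X2 q]]] or [X1 [X2 [X2 [X2 q] and q] and q]]]

4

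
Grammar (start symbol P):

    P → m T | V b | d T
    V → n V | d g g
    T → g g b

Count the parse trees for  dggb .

Parse trees for dggb:
  [P [V d g g] b]
  [P d [T g g b]]

2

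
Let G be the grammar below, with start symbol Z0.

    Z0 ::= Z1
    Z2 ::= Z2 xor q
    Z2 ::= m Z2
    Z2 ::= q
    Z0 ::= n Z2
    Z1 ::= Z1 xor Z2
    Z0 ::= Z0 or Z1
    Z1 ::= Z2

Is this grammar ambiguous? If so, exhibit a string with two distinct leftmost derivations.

Witness: q xor q

Derivation 1: Z0 ⇒ Z1 ⇒ Z1 xor Z2 ⇒ Z2 xor Z2 ⇒ q xor Z2 ⇒ q xor q
Derivation 2: Z0 ⇒ Z1 ⇒ Z2 ⇒ Z2 xor q ⇒ q xor q

Two distinct leftmost derivations for the same string.

Ambiguous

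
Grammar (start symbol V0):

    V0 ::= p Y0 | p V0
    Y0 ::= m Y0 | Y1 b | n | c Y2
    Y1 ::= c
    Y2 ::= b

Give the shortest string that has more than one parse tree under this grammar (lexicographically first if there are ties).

length 2: no string has ≥2 trees
length 3: p c b has 2 parse trees

Two derivations of p c b:
  V0 ⇒ p Y0 ⇒ p Y1 b ⇒ p c b
  V0 ⇒ p Y0 ⇒ p c Y2 ⇒ p c b

p c b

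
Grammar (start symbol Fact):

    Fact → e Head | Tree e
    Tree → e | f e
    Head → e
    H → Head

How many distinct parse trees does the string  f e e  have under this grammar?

1

Parse trees for f e e:
  [Fact [Tree f e] e]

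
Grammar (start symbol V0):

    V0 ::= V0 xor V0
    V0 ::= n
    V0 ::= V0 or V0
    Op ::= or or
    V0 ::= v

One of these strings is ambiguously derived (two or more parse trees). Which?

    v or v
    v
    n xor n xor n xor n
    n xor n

v or v: 1 tree
v: 1 tree
n xor n xor n xor n: 5 trees
n xor n: 1 tree

n xor n xor n xor n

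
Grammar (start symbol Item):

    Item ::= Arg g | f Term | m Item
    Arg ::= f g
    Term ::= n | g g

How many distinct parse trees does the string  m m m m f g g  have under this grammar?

2

Parse trees for m m m m f g g:
  [Item m [Item m [Item m [Item m [Item [Arg f g] g]]]]]
  [Item m [Item m [Item m [Item m [Item f [Term g g]]]]]]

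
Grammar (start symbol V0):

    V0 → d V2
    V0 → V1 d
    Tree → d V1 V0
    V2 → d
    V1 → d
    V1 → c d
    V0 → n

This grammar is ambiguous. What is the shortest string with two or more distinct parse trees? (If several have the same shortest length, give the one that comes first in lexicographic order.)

length 1: no string has ≥2 trees
length 2: d d has 2 parse trees

Two derivations of d d:
  V0 ⇒ d V2 ⇒ d d
  V0 ⇒ V1 d ⇒ d d

d d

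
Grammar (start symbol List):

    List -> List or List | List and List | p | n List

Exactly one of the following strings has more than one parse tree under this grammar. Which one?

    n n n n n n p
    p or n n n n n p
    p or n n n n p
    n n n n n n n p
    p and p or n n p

n n n n n n p: 1 tree
p or n n n n n p: 1 tree
p or n n n n p: 1 tree
n n n n n n n p: 1 tree
p and p or n n p: 2 trees

p and p or n n p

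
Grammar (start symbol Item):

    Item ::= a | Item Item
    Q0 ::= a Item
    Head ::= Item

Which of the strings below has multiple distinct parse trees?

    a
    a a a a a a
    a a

a: 1 tree
a a a a a a: 42 trees
a a: 1 tree

a a a a a a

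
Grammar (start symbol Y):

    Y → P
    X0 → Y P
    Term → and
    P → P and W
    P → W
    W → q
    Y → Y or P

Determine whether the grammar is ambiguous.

Only Y, P, W are reachable from Y; ignoring the rest: This is a standard precedence ladder (Y over P over W), with each level left-recursive on its own operator ('or' at Y, 'and' at P). That structure is LR(1), hence unambiguous.

Unambiguous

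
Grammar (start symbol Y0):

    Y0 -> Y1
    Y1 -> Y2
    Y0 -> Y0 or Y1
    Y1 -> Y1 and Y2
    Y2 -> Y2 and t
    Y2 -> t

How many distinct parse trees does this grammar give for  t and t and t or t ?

Parse trees for t and t and t or t:
  [Y0 [Y0 [Y1 [Y2 [Y2 [Y2 t] and t] and t]]] or [Y1 [Y2 t]]]
  [Y0 [Y0 [Y1 [Y1 [Y2 t]] and [Y2 [Y2 t] and t]]] or [Y1 [Y2 t]]]
  [Y0 [Y0 [Y1 [Y1 [Y2 [Y2 t] and t]] and [Y2 t]]] or [Y1 [Y2 t]]]
  [Y0 [Y0 [Y1 [Y1 [Y1 [Y2 t]] and [Y2 t]] and [Y2 t]]] or [Y1 [Y2 t]]]

4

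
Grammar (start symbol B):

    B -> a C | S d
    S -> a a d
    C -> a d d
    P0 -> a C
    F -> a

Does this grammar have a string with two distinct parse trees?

Ambiguous

Witness: a a d d

Derivation 1: B ⇒ a C ⇒ a a d d
Derivation 2: B ⇒ S d ⇒ a a d d

Two distinct leftmost derivations for the same string.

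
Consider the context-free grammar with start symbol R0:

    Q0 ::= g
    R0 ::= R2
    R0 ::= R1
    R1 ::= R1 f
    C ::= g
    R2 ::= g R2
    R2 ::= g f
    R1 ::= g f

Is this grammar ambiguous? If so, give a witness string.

Ambiguous

Witness: g f

Derivation 1: R0 ⇒ R2 ⇒ g f
Derivation 2: R0 ⇒ R1 ⇒ g f

Two distinct leftmost derivations for the same string.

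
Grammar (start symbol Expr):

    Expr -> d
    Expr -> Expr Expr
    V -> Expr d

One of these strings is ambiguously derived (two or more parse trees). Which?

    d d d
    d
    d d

d d d: 2 trees
d: 1 tree
d d: 1 tree

d d d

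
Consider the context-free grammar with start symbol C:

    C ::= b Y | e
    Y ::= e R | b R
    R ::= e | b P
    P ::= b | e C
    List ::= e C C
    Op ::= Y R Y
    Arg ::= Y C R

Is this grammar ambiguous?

(List, Op, Arg are unreachable from C, so their rules don't affect L(C).) Each reachable nonterminal has at most one production per leading terminal, and all productions are right-linear; the derivation is determined token-by-token.

Unambiguous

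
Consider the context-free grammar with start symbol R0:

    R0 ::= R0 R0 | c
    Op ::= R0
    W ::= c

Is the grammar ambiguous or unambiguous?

Ambiguous

Witness: c c c

Derivation 1: R0 ⇒ R0 R0 ⇒ R0 R0 R0 ⇒ c R0 R0 ⇒ c c R0 ⇒ c c c
Derivation 2: R0 ⇒ R0 R0 ⇒ c R0 ⇒ c R0 R0 ⇒ c c R0 ⇒ c c c

Two distinct leftmost derivations for the same string.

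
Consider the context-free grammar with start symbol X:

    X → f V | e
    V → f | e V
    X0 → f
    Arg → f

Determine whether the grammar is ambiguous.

Unambiguous

(X0, Arg are unreachable from X, so their rules don't affect L(X).) Each reachable nonterminal has at most one production per leading terminal, and all productions are right-linear; the derivation is determined token-by-token.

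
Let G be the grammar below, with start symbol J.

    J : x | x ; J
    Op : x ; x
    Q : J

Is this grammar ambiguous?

Only J is reachable from J; ignoring the rest: Right-recursive list with a separator: after each atom, whether the separator follows determines the rule. One parse per string.

Unambiguous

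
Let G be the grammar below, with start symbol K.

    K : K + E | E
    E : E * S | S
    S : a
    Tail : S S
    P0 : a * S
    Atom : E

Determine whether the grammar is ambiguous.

(Tail, P0, Atom are unreachable from K, so their rules don't affect L(K).) The grammar is stratified — K handles '+' (left-recursive), E handles '*', S atoms. Each operator has a fixed associativity and precedence level, so every string has one parse.

Unambiguous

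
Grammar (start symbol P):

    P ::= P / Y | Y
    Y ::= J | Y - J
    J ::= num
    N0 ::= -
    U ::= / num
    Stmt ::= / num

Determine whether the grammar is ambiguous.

Unambiguous

Only P, Y, J are reachable from P; ignoring the rest: The grammar is stratified — P handles '/' (left-recursive), Y handles '-', J atoms. Each operator has a fixed associativity and precedence level, so every string has one parse.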